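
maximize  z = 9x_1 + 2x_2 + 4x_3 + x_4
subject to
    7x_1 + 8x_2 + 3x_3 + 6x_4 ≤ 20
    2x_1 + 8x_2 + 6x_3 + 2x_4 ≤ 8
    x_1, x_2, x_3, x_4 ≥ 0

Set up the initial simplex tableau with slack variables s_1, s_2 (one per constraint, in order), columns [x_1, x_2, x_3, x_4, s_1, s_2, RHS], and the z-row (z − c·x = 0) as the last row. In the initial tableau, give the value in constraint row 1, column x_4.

Constraint 1 has coefficient 6 on x_4.

6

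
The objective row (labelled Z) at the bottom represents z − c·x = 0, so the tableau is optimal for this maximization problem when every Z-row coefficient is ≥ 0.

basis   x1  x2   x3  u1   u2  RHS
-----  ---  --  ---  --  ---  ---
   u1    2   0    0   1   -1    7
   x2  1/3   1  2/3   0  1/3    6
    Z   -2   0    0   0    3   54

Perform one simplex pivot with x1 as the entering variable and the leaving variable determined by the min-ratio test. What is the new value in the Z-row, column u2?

2

Ratio test on column x1 — row 1: 7/2 = 7/2; row 2: 6/(1/3) = 18. Minimum is 7/2 at row 1 (u1 leaves); pivot element 2.
Divide row 1 by 2; eliminate column x1 from the other rows.
Z-row update in column u2: 3 − (-2)·(-1/2) = 2.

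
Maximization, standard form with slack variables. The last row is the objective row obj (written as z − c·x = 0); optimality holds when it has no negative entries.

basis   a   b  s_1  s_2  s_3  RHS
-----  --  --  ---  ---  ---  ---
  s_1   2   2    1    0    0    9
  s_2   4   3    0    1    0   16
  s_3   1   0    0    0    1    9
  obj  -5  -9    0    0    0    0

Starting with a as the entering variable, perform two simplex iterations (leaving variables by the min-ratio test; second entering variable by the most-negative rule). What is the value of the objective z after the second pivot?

61/2

Ratio test on column a — row 1: 9/2 = 9/2; row 2: 16/4 = 4; row 3: 9/1 = 9. Minimum is 4 at row 2 (s_2 leaves); pivot element 4.
Pivot on row 2; the obj-row RHS becomes 0 − (-5)·4 = 20.
Next entering variable (most negative obj-row entry -21/4): b.
Ratio test on column b — row 1: 1/(1/2) = 2; row 2: 4/(3/4) = 16/3; row 3: entry -3/4 ≤ 0. Minimum is 2 at row 1 (s_1 leaves); pivot element 1/2.
After the second pivot the obj-row RHS is 20 − (-21/4)·2 = 61/2.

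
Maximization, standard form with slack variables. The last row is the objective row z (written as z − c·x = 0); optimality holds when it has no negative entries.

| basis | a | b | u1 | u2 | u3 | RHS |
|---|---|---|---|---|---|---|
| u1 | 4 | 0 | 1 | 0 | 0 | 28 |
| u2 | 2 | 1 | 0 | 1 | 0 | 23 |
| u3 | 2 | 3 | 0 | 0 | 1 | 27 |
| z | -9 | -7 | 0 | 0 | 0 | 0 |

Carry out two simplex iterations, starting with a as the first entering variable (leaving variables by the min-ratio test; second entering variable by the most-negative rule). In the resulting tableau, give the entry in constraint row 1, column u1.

Ratio test on column a — row 1: 28/4 = 7; row 2: 23/2 = 23/2; row 3: 27/2 = 27/2. Minimum is 7 at row 1 (u1 leaves); pivot element 4.
Divide row 1 by 4; eliminate column a from the other rows.
Second iteration: most negative z-row entry is -7 in column b, so b enters.
Ratio test on column b — row 1: entry 0 ≤ 0; row 2: 9/1 = 9; row 3: 13/3 = 13/3. Minimum is 13/3 at row 3 (u3 leaves); pivot element 3.
Divide row 3 by 3; eliminate column b from the other rows.
After both pivots, the entry at constraint row 1, column u1 is 1/4.

1/4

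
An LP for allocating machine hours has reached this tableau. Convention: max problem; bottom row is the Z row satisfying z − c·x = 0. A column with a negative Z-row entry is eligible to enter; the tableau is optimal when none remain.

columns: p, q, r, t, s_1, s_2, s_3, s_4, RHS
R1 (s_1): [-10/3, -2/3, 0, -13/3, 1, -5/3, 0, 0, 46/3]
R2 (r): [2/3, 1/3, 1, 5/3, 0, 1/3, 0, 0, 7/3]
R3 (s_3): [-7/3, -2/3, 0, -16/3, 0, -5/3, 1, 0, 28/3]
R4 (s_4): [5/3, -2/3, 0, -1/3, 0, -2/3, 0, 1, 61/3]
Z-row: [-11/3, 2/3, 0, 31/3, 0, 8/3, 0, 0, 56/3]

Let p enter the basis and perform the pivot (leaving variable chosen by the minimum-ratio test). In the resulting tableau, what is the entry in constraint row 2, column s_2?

1/2

Ratio test on column p — row 1: entry -10/3 ≤ 0; row 2: (7/3)/(2/3) = 7/2; row 3: entry -7/3 ≤ 0; row 4: (61/3)/(5/3) = 61/5. Minimum is 7/2 at row 2 (r leaves); pivot element 2/3.
Divide row 2 by 2/3; eliminate column p from the other rows.
In the new row 2, the s_2 entry is the old entry divided by the pivot: (1/3)/(2/3) = 1/2.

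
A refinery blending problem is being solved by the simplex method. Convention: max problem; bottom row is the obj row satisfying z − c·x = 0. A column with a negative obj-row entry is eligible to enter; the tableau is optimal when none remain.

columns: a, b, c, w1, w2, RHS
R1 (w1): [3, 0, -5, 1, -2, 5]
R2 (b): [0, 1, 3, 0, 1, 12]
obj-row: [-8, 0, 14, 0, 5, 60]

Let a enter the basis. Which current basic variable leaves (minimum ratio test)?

Column a entries and ratios — w1: 5/3 = 5/3; b: 0 ≤ 0, skip.
Smallest ratio is 5/3 in the row of w1, so w1 leaves.

w1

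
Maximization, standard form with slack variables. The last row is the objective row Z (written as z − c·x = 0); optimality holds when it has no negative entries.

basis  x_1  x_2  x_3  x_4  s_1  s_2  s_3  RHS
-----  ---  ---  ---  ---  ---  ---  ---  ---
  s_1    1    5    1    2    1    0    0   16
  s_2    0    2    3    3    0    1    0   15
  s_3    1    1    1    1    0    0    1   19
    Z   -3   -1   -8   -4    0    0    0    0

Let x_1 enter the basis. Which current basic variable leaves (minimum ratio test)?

s_1

Column x_1 entries and ratios — s_1: 16/1 = 16; s_2: 0 ≤ 0, skip; s_3: 19/1 = 19.
Smallest ratio is 16 in the row of s_1, so s_1 leaves.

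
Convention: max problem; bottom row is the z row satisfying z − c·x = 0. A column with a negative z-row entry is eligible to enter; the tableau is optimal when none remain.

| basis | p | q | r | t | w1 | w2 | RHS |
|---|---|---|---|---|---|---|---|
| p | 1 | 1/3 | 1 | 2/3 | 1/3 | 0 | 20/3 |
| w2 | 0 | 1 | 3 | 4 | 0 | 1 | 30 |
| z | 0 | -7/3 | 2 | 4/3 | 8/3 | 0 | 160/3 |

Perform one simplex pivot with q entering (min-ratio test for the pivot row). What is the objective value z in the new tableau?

Ratio test on column q — row 1: (20/3)/(1/3) = 20; row 2: 30/1 = 30. Minimum is 20 at row 1 (p leaves); pivot element 1/3.
Pivot on row 1; the z-row RHS becomes 160/3 − (-7/3)·20 = 100.

100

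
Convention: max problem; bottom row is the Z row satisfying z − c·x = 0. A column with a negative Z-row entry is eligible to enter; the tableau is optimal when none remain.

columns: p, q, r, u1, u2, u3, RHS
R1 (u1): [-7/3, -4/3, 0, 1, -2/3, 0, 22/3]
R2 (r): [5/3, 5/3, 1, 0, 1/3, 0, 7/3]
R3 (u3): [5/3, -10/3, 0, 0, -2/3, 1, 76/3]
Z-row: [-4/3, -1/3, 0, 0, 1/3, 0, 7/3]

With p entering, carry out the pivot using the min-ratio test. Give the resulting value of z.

21/5

Ratio test on column p — row 1: entry -7/3 ≤ 0; row 2: (7/3)/(5/3) = 7/5; row 3: (76/3)/(5/3) = 76/5. Minimum is 7/5 at row 2 (r leaves); pivot element 5/3.
Pivot on row 2; the Z-row RHS becomes 7/3 − (-4/3)·(7/5) = 21/5.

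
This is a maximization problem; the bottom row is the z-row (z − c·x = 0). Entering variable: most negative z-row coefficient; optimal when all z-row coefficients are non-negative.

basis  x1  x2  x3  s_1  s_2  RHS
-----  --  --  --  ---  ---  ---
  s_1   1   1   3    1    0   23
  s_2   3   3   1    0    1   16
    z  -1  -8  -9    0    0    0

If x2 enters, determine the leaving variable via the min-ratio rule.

s_2

Column x2 entries and ratios — s_1: 23/1 = 23; s_2: 16/3 = 16/3.
Smallest ratio is 16/3 in the row of s_2, so s_2 leaves.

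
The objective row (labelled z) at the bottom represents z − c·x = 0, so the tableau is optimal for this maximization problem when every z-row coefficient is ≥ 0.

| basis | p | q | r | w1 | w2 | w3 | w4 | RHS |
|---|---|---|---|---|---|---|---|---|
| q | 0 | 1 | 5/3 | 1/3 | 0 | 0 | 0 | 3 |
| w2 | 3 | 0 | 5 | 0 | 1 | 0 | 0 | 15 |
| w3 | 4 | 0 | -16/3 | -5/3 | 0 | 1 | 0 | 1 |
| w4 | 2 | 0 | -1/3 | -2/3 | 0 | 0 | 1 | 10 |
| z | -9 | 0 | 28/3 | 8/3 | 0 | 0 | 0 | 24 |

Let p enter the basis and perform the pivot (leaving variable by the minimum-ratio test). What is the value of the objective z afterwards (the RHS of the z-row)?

105/4

Ratio test on column p — row 1: entry 0 ≤ 0; row 2: 15/3 = 5; row 3: 1/4 = 1/4; row 4: 10/2 = 5. Minimum is 1/4 at row 3 (w3 leaves); pivot element 4.
Pivot on row 3; the z-row RHS becomes 24 − (-9)·(1/4) = 105/4.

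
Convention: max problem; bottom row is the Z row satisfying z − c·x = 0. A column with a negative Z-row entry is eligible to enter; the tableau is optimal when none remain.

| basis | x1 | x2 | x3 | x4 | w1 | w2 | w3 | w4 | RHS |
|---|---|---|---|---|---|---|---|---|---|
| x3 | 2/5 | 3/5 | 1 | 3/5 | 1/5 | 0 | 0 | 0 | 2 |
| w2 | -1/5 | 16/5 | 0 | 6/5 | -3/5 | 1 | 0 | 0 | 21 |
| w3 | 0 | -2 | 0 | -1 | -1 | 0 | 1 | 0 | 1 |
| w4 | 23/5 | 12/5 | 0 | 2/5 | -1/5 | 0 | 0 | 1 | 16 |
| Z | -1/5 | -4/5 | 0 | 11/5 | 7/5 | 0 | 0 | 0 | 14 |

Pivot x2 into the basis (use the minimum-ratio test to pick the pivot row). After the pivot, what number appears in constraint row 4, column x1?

Ratio test on column x2 — row 1: 2/(3/5) = 10/3; row 2: 21/(16/5) = 105/16; row 3: entry -2 ≤ 0; row 4: 16/(12/5) = 20/3. Minimum is 10/3 at row 1 (x3 leaves); pivot element 3/5.
Divide row 1 by 3/5; eliminate column x2 from the other rows.
Row 4 update in column x1: 23/5 − (12/5)·(2/3) = 3.

3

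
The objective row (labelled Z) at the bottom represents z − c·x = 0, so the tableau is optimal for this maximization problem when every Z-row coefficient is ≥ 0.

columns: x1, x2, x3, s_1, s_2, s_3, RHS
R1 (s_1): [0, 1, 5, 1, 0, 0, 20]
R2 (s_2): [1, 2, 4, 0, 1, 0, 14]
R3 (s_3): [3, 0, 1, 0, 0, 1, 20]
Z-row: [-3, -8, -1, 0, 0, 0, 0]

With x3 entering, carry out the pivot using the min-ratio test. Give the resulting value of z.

Ratio test on column x3 — row 1: 20/5 = 4; row 2: 14/4 = 7/2; row 3: 20/1 = 20. Minimum is 7/2 at row 2 (s_2 leaves); pivot element 4.
Pivot on row 2; the Z-row RHS becomes 0 − (-1)·(7/2) = 7/2.

7/2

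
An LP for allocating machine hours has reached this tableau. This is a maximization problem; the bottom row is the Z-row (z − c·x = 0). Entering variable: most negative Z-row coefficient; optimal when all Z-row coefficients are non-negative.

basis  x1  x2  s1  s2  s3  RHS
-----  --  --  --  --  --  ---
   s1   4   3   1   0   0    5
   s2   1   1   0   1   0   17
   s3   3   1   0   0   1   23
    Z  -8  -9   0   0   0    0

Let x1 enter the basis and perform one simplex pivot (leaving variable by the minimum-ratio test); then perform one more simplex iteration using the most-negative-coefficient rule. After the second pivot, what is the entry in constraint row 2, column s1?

Ratio test on column x1 — row 1: 5/4 = 5/4; row 2: 17/1 = 17; row 3: 23/3 = 23/3. Minimum is 5/4 at row 1 (s1 leaves); pivot element 4.
Divide row 1 by 4; eliminate column x1 from the other rows.
Second iteration: most negative Z-row entry is -3 in column x2, so x2 enters.
Ratio test on column x2 — row 1: (5/4)/(3/4) = 5/3; row 2: (63/4)/(1/4) = 63; row 3: entry -5/4 ≤ 0. Minimum is 5/3 at row 1 (x1 leaves); pivot element 3/4.
Divide row 1 by 3/4; eliminate column x2 from the other rows.
After both pivots, the entry at constraint row 2, column s1 is -1/3.

-1/3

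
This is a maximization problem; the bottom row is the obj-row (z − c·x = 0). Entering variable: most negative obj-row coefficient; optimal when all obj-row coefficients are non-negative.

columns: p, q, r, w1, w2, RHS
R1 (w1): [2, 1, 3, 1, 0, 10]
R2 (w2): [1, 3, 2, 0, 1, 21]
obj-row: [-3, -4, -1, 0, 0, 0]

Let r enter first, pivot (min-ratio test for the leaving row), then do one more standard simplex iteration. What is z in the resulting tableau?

181/7

Ratio test on column r — row 1: 10/3 = 10/3; row 2: 21/2 = 21/2. Minimum is 10/3 at row 1 (w1 leaves); pivot element 3.
Pivot on row 1; the obj-row RHS becomes 0 − (-1)·(10/3) = 10/3.
Next entering variable (most negative obj-row entry -11/3): q.
Ratio test on column q — row 1: (10/3)/(1/3) = 10; row 2: (43/3)/(7/3) = 43/7. Minimum is 43/7 at row 2 (w2 leaves); pivot element 7/3.
After the second pivot the obj-row RHS is 10/3 − (-11/3)·(43/7) = 181/7.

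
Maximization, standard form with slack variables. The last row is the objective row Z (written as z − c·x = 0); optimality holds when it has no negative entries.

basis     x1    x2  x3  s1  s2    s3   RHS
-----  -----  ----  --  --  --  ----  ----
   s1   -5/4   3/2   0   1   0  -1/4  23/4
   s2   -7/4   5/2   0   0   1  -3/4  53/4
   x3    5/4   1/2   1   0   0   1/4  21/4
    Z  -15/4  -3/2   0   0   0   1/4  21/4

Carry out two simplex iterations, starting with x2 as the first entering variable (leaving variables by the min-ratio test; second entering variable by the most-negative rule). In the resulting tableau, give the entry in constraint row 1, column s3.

0

Ratio test on column x2 — row 1: (23/4)/(3/2) = 23/6; row 2: (53/4)/(5/2) = 53/10; row 3: (21/4)/(1/2) = 21/2. Minimum is 23/6 at row 1 (s1 leaves); pivot element 3/2.
Divide row 1 by 3/2; eliminate column x2 from the other rows.
Second iteration: most negative Z-row entry is -5 in column x1, so x1 enters.
Ratio test on column x1 — row 1: entry -5/6 ≤ 0; row 2: (11/3)/(1/3) = 11; row 3: (10/3)/(5/3) = 2. Minimum is 2 at row 3 (x3 leaves); pivot element 5/3.
Divide row 3 by 5/3; eliminate column x1 from the other rows.
After both pivots, the entry at constraint row 1, column s3 is 0.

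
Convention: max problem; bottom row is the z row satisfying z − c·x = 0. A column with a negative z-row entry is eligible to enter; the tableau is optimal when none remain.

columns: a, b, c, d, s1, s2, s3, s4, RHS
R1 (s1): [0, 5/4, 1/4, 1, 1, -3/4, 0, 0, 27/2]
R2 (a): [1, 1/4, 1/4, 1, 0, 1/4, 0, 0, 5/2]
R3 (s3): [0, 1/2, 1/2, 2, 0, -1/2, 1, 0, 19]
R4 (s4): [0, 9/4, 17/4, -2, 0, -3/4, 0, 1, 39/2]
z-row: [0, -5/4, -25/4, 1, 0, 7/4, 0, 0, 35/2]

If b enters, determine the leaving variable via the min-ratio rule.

Column b entries and ratios — s1: (27/2)/(5/4) = 54/5; a: (5/2)/(1/4) = 10; s3: 19/(1/2) = 38; s4: (39/2)/(9/4) = 26/3.
Smallest ratio is 26/3 in the row of s4, so s4 leaves.

s4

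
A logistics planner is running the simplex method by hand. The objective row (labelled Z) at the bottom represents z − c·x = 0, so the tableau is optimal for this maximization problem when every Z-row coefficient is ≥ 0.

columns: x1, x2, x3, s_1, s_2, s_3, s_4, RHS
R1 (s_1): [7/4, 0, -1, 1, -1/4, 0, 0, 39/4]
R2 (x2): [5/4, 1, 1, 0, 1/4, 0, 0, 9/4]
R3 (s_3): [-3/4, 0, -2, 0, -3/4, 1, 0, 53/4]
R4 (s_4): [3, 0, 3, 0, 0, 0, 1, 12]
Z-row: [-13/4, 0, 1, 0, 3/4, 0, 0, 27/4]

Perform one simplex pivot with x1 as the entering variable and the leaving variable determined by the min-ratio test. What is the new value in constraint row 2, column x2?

4/5

Ratio test on column x1 — row 1: (39/4)/(7/4) = 39/7; row 2: (9/4)/(5/4) = 9/5; row 3: entry -3/4 ≤ 0; row 4: 12/3 = 4. Minimum is 9/5 at row 2 (x2 leaves); pivot element 5/4.
Divide row 2 by 5/4; eliminate column x1 from the other rows.
In the new row 2, the x2 entry is the old entry divided by the pivot: 1/(5/4) = 4/5.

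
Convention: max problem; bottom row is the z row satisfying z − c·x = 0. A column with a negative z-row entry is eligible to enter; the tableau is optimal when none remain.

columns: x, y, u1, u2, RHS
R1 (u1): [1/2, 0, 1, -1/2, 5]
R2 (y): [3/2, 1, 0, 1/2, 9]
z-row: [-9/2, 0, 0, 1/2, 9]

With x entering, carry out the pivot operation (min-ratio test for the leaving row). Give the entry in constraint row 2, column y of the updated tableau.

Ratio test on column x — row 1: 5/(1/2) = 10; row 2: 9/(3/2) = 6. Minimum is 6 at row 2 (y leaves); pivot element 3/2.
Divide row 2 by 3/2; eliminate column x from the other rows.
In the new row 2, the y entry is the old entry divided by the pivot: 1/(3/2) = 2/3.

2/3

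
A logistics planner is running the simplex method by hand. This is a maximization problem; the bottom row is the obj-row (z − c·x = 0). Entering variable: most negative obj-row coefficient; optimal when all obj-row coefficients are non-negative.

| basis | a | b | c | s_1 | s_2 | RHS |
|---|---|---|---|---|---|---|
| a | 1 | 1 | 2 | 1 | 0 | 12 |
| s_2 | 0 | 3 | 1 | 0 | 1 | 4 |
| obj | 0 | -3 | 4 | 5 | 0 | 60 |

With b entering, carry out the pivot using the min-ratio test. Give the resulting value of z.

Ratio test on column b — row 1: 12/1 = 12; row 2: 4/3 = 4/3. Minimum is 4/3 at row 2 (s_2 leaves); pivot element 3.
Pivot on row 2; the obj-row RHS becomes 60 − (-3)·(4/3) = 64.

64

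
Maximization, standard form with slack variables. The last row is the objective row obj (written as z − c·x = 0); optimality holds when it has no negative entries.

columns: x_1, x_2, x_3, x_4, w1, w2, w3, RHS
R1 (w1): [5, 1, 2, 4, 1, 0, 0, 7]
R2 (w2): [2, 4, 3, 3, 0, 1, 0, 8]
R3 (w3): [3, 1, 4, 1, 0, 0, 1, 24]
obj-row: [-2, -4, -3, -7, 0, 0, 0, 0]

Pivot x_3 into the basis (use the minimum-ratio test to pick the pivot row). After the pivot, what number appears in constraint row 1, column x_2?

-5/3

Ratio test on column x_3 — row 1: 7/2 = 7/2; row 2: 8/3 = 8/3; row 3: 24/4 = 6. Minimum is 8/3 at row 2 (w2 leaves); pivot element 3.
Divide row 2 by 3; eliminate column x_3 from the other rows.
Row 1 update in column x_2: 1 − 2·(4/3) = -5/3.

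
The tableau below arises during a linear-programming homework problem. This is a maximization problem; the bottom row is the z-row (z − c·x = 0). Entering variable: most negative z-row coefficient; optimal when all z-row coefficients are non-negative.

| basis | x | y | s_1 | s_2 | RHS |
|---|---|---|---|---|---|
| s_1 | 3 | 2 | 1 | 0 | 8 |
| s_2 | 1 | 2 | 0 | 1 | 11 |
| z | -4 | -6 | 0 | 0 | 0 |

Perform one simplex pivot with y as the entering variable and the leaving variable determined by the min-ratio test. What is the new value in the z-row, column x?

Ratio test on column y — row 1: 8/2 = 4; row 2: 11/2 = 11/2. Minimum is 4 at row 1 (s_1 leaves); pivot element 2.
Divide row 1 by 2; eliminate column y from the other rows.
z-row update in column x: -4 − (-6)·(3/2) = 5.

5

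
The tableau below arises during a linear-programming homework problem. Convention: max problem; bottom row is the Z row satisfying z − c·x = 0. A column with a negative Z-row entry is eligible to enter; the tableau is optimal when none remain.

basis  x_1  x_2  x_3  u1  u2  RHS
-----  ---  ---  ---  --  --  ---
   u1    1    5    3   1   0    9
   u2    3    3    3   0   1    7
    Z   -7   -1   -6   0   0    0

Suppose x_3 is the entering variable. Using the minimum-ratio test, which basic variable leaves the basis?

u2

Column x_3 entries and ratios — u1: 9/3 = 3; u2: 7/3 = 7/3.
Smallest ratio is 7/3 in the row of u2, so u2 leaves.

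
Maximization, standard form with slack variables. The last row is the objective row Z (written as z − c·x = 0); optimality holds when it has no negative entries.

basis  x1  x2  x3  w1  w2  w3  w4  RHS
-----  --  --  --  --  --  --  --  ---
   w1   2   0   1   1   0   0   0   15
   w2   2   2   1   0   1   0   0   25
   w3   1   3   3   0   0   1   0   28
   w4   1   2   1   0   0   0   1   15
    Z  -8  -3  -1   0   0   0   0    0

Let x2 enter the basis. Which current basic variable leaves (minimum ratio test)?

w4

Column x2 entries and ratios — w1: 0 ≤ 0, skip; w2: 25/2 = 25/2; w3: 28/3 = 28/3; w4: 15/2 = 15/2.
Smallest ratio is 15/2 in the row of w4, so w4 leaves.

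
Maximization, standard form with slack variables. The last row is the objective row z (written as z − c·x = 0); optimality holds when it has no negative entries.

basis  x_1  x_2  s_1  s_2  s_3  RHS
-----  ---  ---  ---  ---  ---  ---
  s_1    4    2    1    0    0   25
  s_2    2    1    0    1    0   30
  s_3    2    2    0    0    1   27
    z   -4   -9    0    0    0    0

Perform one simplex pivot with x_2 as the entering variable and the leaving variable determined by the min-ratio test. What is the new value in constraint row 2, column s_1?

-1/2

Ratio test on column x_2 — row 1: 25/2 = 25/2; row 2: 30/1 = 30; row 3: 27/2 = 27/2. Minimum is 25/2 at row 1 (s_1 leaves); pivot element 2.
Divide row 1 by 2; eliminate column x_2 from the other rows.
Row 2 update in column s_1: 0 − 1·(1/2) = -1/2.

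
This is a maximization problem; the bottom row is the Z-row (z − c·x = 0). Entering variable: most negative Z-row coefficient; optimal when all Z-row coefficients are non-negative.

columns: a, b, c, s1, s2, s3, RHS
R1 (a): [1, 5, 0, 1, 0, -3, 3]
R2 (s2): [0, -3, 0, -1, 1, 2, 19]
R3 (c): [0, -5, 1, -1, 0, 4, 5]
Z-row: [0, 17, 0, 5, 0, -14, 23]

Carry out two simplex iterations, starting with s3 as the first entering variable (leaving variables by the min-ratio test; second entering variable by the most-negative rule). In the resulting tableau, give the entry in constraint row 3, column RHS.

8

Ratio test on column s3 — row 1: entry -3 ≤ 0; row 2: 19/2 = 19/2; row 3: 5/4 = 5/4. Minimum is 5/4 at row 3 (c leaves); pivot element 4.
Divide row 3 by 4; eliminate column s3 from the other rows.
Second iteration: most negative Z-row entry is -1/2 in column b, so b enters.
Ratio test on column b — row 1: (27/4)/(5/4) = 27/5; row 2: entry -1/2 ≤ 0; row 3: entry -5/4 ≤ 0. Minimum is 27/5 at row 1 (a leaves); pivot element 5/4.
Divide row 1 by 5/4; eliminate column b from the other rows.
After both pivots, the entry at constraint row 3, column RHS is 8.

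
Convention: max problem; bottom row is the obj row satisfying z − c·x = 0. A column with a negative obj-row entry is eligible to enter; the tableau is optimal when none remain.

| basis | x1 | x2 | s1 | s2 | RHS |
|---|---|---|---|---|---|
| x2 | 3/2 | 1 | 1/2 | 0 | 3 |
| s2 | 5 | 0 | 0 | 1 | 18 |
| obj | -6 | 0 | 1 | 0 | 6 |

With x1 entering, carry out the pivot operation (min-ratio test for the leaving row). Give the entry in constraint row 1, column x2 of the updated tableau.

2/3

Ratio test on column x1 — row 1: 3/(3/2) = 2; row 2: 18/5 = 18/5. Minimum is 2 at row 1 (x2 leaves); pivot element 3/2.
Divide row 1 by 3/2; eliminate column x1 from the other rows.
In the new row 1, the x2 entry is the old entry divided by the pivot: 1/(3/2) = 2/3.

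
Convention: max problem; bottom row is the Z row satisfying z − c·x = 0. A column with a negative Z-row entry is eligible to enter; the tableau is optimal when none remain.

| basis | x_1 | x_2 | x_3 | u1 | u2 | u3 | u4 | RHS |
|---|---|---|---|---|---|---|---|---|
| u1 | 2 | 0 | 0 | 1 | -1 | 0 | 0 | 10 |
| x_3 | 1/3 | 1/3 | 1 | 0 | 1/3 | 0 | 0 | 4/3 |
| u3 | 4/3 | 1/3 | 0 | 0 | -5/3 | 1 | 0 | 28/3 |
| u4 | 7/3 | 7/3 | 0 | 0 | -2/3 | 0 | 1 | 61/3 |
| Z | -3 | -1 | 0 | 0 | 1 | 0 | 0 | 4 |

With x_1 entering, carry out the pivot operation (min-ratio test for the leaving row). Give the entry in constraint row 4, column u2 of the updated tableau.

Ratio test on column x_1 — row 1: 10/2 = 5; row 2: (4/3)/(1/3) = 4; row 3: (28/3)/(4/3) = 7; row 4: (61/3)/(7/3) = 61/7. Minimum is 4 at row 2 (x_3 leaves); pivot element 1/3.
Divide row 2 by 1/3; eliminate column x_1 from the other rows.
Row 4 update in column u2: -2/3 − (7/3)·1 = -3.

-3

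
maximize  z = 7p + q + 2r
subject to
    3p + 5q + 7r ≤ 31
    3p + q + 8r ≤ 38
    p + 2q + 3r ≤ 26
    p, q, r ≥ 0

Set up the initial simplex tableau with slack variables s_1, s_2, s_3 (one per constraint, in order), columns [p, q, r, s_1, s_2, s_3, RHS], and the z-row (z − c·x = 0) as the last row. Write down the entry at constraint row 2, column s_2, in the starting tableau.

Slack s_2 belongs to constraint 2; its column is the unit vector e_2, so the entry in row 2 is 1.

1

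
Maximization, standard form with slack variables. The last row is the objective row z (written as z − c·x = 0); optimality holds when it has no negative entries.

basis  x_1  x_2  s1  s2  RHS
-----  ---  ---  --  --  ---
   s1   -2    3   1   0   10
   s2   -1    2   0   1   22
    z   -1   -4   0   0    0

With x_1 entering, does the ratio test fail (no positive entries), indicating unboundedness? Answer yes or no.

Every constraint-row entry in column x_1 is ≤ 0, so increasing x_1 is unbounded.

yes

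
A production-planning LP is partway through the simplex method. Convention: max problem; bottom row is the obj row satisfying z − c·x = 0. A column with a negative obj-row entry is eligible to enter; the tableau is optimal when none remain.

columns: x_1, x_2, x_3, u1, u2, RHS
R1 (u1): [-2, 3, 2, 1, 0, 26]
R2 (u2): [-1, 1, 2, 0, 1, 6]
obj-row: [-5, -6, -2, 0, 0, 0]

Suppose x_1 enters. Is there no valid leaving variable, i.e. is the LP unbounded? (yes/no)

Every constraint-row entry in column x_1 is ≤ 0, so increasing x_1 is unbounded.

yes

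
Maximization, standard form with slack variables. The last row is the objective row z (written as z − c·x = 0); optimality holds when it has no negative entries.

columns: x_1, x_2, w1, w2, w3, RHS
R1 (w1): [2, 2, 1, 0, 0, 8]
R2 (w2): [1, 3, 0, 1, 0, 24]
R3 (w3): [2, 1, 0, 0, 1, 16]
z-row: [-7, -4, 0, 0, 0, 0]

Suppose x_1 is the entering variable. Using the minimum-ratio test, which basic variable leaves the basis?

Column x_1 entries and ratios — w1: 8/2 = 4; w2: 24/1 = 24; w3: 16/2 = 8.
Smallest ratio is 4 in the row of w1, so w1 leaves.

w1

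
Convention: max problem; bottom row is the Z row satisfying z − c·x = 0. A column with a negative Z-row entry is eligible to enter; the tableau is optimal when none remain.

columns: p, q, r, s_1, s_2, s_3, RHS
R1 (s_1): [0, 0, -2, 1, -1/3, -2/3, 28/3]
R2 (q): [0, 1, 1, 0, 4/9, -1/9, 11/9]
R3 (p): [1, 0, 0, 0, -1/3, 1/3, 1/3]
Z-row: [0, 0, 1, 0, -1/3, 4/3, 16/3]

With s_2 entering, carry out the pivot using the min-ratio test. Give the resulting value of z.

Ratio test on column s_2 — row 1: entry -1/3 ≤ 0; row 2: (11/9)/(4/9) = 11/4; row 3: entry -1/3 ≤ 0. Minimum is 11/4 at row 2 (q leaves); pivot element 4/9.
Pivot on row 2; the Z-row RHS becomes 16/3 − (-1/3)·(11/4) = 25/4.

25/4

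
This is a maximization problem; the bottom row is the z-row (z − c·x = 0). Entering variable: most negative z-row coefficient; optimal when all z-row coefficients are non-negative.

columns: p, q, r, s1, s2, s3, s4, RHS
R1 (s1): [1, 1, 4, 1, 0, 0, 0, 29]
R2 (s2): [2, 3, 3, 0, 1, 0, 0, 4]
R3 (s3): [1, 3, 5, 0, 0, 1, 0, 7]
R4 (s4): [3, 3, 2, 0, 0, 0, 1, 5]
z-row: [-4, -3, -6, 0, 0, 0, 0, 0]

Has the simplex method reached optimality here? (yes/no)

no

The z-row has a negative entry -6 in column r, so it is not optimal.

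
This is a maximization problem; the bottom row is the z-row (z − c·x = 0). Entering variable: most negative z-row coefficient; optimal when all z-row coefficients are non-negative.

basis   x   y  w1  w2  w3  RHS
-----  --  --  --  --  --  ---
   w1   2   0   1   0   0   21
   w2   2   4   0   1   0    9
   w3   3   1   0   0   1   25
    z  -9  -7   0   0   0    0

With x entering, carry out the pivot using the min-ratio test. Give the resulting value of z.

81/2

Ratio test on column x — row 1: 21/2 = 21/2; row 2: 9/2 = 9/2; row 3: 25/3 = 25/3. Minimum is 9/2 at row 2 (w2 leaves); pivot element 2.
Pivot on row 2; the z-row RHS becomes 0 − (-9)·(9/2) = 81/2.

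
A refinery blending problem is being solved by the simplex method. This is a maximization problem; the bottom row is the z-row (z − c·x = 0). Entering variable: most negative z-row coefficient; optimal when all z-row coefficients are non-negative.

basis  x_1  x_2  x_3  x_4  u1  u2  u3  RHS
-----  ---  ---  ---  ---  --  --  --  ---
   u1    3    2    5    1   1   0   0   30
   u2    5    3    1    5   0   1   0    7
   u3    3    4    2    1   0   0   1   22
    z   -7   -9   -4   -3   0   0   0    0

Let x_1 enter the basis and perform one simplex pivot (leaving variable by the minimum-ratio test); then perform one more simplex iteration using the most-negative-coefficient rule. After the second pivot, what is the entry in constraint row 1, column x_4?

-7/3

Ratio test on column x_1 — row 1: 30/3 = 10; row 2: 7/5 = 7/5; row 3: 22/3 = 22/3. Minimum is 7/5 at row 2 (u2 leaves); pivot element 5.
Divide row 2 by 5; eliminate column x_1 from the other rows.
Second iteration: most negative z-row entry is -24/5 in column x_2, so x_2 enters.
Ratio test on column x_2 — row 1: (129/5)/(1/5) = 129; row 2: (7/5)/(3/5) = 7/3; row 3: (89/5)/(11/5) = 89/11. Minimum is 7/3 at row 2 (x_1 leaves); pivot element 3/5.
Divide row 2 by 3/5; eliminate column x_2 from the other rows.
After both pivots, the entry at constraint row 1, column x_4 is -7/3.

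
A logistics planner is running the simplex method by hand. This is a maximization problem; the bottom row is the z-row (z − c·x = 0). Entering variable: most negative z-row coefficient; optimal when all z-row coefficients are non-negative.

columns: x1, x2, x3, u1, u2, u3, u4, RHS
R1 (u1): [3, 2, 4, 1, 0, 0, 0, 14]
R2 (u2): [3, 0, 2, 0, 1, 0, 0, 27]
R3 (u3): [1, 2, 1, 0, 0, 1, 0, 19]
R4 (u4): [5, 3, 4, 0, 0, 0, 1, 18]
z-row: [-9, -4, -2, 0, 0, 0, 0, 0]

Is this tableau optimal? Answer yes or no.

no

The z-row has a negative entry -9 in column x1, so it is not optimal.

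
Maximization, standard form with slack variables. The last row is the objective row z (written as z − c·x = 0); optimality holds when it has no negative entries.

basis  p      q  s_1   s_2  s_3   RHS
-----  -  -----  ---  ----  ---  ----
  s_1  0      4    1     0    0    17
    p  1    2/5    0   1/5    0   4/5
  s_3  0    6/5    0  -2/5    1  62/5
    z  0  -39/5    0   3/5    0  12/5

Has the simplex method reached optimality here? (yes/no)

The z-row has a negative entry -39/5 in column q, so it is not optimal.

no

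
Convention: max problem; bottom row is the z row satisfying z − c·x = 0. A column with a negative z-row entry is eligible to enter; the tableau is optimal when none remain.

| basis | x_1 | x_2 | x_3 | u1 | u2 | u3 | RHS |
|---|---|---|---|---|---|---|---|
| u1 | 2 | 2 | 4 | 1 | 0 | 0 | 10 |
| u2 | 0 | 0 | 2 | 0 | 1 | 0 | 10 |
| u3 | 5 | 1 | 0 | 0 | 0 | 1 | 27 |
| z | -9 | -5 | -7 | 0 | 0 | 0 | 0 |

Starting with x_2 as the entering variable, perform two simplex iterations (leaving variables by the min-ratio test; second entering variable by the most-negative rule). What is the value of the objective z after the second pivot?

Ratio test on column x_2 — row 1: 10/2 = 5; row 2: entry 0 ≤ 0; row 3: 27/1 = 27. Minimum is 5 at row 1 (u1 leaves); pivot element 2.
Pivot on row 1; the z-row RHS becomes 0 − (-5)·5 = 25.
Next entering variable (most negative z-row entry -4): x_1.
Ratio test on column x_1 — row 1: 5/1 = 5; row 2: entry 0 ≤ 0; row 3: 22/4 = 11/2. Minimum is 5 at row 1 (x_2 leaves); pivot element 1.
After the second pivot the z-row RHS is 25 − (-4)·5 = 45.

45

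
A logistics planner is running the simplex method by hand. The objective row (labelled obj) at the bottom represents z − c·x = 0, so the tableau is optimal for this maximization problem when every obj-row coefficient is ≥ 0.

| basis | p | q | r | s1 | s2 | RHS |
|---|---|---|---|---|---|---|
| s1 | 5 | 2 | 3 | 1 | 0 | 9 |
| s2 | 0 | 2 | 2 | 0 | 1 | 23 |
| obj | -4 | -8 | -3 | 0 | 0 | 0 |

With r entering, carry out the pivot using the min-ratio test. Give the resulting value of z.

9

Ratio test on column r — row 1: 9/3 = 3; row 2: 23/2 = 23/2. Minimum is 3 at row 1 (s1 leaves); pivot element 3.
Pivot on row 1; the obj-row RHS becomes 0 − (-3)·3 = 9.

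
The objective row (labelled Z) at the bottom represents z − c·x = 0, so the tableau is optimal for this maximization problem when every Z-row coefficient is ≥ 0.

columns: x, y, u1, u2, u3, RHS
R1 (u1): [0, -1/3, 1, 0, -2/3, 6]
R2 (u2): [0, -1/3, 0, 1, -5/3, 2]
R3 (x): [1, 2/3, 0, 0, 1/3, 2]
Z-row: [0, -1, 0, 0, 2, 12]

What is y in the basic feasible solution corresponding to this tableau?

0

y is not in the basis, so in the current basic feasible solution y = 0.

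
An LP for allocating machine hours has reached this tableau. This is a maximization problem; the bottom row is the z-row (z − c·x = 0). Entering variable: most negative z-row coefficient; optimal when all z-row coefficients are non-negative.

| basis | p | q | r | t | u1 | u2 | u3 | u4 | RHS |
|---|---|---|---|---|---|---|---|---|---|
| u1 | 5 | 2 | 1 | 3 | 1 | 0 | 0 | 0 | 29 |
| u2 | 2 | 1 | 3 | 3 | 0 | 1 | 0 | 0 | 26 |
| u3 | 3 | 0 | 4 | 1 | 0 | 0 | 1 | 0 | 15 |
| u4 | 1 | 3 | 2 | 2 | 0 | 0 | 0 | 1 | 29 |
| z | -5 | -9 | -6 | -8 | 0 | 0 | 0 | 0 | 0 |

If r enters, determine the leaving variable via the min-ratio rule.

Column r entries and ratios — u1: 29/1 = 29; u2: 26/3 = 26/3; u3: 15/4 = 15/4; u4: 29/2 = 29/2.
Smallest ratio is 15/4 in the row of u3, so u3 leaves.

u3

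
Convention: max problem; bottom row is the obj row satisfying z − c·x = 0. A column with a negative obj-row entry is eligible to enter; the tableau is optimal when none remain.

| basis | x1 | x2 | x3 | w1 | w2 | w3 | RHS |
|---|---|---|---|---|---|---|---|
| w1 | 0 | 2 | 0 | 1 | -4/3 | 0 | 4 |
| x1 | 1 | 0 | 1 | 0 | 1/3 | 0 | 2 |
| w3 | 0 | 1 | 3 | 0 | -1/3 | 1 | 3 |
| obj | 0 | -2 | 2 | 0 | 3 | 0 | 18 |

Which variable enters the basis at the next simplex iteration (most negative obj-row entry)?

Negative obj-row entries: x2: -2.
The most negative is -2 in column x2, so x2 enters.

x2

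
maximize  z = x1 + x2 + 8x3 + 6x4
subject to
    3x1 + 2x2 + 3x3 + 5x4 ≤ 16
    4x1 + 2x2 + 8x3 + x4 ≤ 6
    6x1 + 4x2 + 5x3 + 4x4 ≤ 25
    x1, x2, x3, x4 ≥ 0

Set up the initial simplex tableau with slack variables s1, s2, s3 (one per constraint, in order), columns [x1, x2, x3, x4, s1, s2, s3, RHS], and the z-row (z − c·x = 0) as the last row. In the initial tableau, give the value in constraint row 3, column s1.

0

Slack s1 belongs to constraint 1; its column is the unit vector e_1, so the entry in row 3 is 0.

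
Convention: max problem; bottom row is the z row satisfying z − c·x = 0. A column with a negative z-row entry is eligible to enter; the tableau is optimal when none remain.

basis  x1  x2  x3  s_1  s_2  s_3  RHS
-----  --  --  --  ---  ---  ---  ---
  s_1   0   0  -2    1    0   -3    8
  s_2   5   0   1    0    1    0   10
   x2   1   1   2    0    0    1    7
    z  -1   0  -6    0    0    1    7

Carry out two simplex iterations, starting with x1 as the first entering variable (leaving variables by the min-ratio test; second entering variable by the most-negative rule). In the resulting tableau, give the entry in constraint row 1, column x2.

10/9

Ratio test on column x1 — row 1: entry 0 ≤ 0; row 2: 10/5 = 2; row 3: 7/1 = 7. Minimum is 2 at row 2 (s_2 leaves); pivot element 5.
Divide row 2 by 5; eliminate column x1 from the other rows.
Second iteration: most negative z-row entry is -29/5 in column x3, so x3 enters.
Ratio test on column x3 — row 1: entry -2 ≤ 0; row 2: 2/(1/5) = 10; row 3: 5/(9/5) = 25/9. Minimum is 25/9 at row 3 (x2 leaves); pivot element 9/5.
Divide row 3 by 9/5; eliminate column x3 from the other rows.
After both pivots, the entry at constraint row 1, column x2 is 10/9.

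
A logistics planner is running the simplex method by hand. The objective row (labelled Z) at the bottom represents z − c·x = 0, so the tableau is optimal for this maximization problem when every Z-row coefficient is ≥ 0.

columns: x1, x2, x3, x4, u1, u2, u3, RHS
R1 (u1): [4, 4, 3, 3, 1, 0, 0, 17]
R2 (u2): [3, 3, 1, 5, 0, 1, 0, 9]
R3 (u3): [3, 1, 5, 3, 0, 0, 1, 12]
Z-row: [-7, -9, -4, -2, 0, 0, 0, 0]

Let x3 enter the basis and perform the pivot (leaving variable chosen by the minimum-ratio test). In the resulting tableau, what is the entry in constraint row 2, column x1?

Ratio test on column x3 — row 1: 17/3 = 17/3; row 2: 9/1 = 9; row 3: 12/5 = 12/5. Minimum is 12/5 at row 3 (u3 leaves); pivot element 5.
Divide row 3 by 5; eliminate column x3 from the other rows.
Row 2 update in column x1: 3 − 1·(3/5) = 12/5.

12/5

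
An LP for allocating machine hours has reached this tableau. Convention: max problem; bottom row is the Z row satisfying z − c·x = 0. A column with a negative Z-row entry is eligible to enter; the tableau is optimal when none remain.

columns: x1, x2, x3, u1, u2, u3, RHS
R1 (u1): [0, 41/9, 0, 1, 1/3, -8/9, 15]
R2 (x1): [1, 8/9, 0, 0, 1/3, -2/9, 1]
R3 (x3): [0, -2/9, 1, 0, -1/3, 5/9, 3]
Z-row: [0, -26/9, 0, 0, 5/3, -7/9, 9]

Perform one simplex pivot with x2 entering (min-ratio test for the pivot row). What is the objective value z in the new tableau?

49/4

Ratio test on column x2 — row 1: 15/(41/9) = 135/41; row 2: 1/(8/9) = 9/8; row 3: entry -2/9 ≤ 0. Minimum is 9/8 at row 2 (x1 leaves); pivot element 8/9.
Pivot on row 2; the Z-row RHS becomes 9 − (-26/9)·(9/8) = 49/4.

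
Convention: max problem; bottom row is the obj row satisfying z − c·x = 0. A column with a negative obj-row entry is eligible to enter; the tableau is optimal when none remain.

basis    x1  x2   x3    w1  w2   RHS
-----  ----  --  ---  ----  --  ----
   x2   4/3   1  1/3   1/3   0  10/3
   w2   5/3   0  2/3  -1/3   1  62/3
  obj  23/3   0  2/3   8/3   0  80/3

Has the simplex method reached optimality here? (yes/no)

Every obj-row coefficient is ≥ 0, so the tableau is optimal.

yes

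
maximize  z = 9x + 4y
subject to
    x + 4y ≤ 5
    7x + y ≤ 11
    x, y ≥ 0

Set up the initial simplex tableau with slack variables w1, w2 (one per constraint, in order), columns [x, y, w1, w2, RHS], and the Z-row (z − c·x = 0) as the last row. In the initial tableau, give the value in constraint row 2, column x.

Constraint 2 has coefficient 7 on x.

7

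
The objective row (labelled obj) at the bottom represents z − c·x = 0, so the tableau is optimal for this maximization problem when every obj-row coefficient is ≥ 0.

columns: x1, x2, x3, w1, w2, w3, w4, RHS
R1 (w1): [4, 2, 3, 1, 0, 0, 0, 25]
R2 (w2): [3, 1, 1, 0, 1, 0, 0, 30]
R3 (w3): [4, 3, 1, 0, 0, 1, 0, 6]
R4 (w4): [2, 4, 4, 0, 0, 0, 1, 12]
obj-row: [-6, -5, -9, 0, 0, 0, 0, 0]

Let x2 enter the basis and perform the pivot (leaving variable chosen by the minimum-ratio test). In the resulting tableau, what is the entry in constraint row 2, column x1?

Ratio test on column x2 — row 1: 25/2 = 25/2; row 2: 30/1 = 30; row 3: 6/3 = 2; row 4: 12/4 = 3. Minimum is 2 at row 3 (w3 leaves); pivot element 3.
Divide row 3 by 3; eliminate column x2 from the other rows.
Row 2 update in column x1: 3 − 1·(4/3) = 5/3.

5/3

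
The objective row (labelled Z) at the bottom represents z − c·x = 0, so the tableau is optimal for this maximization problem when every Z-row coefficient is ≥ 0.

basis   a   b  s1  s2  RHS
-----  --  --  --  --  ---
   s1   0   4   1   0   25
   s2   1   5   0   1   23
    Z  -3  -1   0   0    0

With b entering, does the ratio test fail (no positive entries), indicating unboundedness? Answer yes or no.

Column b has positive entries in row(s) 1, 2, so the ratio test bounds it — not unbounded.

no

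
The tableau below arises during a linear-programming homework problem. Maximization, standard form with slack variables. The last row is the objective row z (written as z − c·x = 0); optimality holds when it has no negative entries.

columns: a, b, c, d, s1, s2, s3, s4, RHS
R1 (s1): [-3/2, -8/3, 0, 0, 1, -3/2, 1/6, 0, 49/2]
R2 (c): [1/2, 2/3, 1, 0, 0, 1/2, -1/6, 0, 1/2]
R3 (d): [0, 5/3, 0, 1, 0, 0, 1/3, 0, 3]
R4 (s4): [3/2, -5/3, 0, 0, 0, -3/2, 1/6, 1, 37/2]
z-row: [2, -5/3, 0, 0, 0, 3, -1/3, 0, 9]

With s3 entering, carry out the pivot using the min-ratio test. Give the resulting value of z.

12

Ratio test on column s3 — row 1: (49/2)/(1/6) = 147; row 2: entry -1/6 ≤ 0; row 3: 3/(1/3) = 9; row 4: (37/2)/(1/6) = 111. Minimum is 9 at row 3 (d leaves); pivot element 1/3.
Pivot on row 3; the z-row RHS becomes 9 − (-1/3)·9 = 12.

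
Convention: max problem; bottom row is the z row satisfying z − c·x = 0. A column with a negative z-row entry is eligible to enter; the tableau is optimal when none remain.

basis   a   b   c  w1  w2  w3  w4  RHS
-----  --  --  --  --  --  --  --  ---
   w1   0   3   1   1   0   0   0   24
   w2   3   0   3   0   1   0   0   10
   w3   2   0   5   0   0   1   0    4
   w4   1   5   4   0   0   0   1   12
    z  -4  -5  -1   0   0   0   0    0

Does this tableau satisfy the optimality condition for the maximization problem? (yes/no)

The z-row has a negative entry -5 in column b, so it is not optimal.

no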